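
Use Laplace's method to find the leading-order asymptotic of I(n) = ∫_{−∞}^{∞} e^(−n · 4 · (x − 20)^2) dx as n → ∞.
I(n) = sqrt(π/(4n))

Here φ(x) = 4 · (x − 20)^2 has its unique minimum at x* = 20 with φ(x*) = 0 and φ''(x*) = 8. Laplace's method gives
  I(n) ~ e^(−n φ(x*)) · sqrt(2π / (n · φ''(x*))) = sqrt(2π / (8n)) = sqrt(π/(4n)).
This is exact: substituting u = (x − 20)·sqrt(4n) gives I(n) = (1/sqrt(4n)) ∫_{−∞}^{∞} e^(−u^2) du = sqrt(π/(4n)).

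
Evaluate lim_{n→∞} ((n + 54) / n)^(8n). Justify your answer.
lim = e^432

Rewrite as (1 + 54/n)^(8n). By the standard limit (1 + x/n)^n → e^x, we have (1 + 54/n)^n → e^54, and raising to the 8th power gives e^432.
More precisely, ln[(1 + 54/n)^(8n)] = 8n · ln(1 + 54/n) = 8n · (54/n + O(1/n^2)) = 432 + O(1/n) → 432.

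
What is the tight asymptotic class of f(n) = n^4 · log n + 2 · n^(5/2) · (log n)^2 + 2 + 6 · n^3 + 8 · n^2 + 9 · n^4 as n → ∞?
f(n) ∈ Θ(n^4 · log n)

Compare the terms by growth order. For large n, n^a · (log n)^b dominates n^a' · (log n)^b' iff a > a', or (a = a' and b > b'). Ranking the 6 terms shows the dominant one is n^4 · log n. Hence f(n) ∈ Θ(n^4 · log n).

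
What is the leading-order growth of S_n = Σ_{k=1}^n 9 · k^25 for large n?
S_n ~ 9 · n^26 / 26

By integral comparison (Euler-Maclaurin), Σ_{k=1}^n 9 · k^25 = 9 · ∫_0^n x^25 dx + O(n^25) = 9 · n^26/26 + O(n^25). (Equivalently, Faulhaber's formula gives the same leading term.)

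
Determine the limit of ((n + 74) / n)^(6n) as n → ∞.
lim = e^444

Rewrite as (1 + 74/n)^(6n). By the standard limit (1 + x/n)^n → e^x, we have (1 + 74/n)^n → e^74, and raising to the 6th power gives e^444.
More precisely, ln[(1 + 74/n)^(6n)] = 6n · ln(1 + 74/n) = 6n · (74/n + O(1/n^2)) = 444 + O(1/n) → 444.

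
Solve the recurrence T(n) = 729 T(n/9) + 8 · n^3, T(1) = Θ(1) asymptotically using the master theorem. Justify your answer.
T(n) = Θ(n^3 log n)

log_9 729 = 3, and f(n) = 8 · n^3 = Θ(n^(log_9 729)). This is Case 2 of the master theorem: T(n) = Θ(f(n) · log n) = Θ(n^3 log n).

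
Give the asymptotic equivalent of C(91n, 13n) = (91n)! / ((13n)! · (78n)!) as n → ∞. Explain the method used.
C(91n, 13n) ~ (823543/46656)^(13n) · sqrt(7/(12π·13n))

Write N = 13n. Apply Stirling to each factorial:
  (7N)! ~ sqrt(2π·7N) · (7N/e)^(7N),
  N! ~ sqrt(2π N) · (N/e)^N,
  (6N)! ~ sqrt(2π·6N) · (6N/e)^(6N).
The exponential factors combine to (7N)^(7N) / (N^N · (6N)^(6N)) = 7^(7N)/6^(6N) = (7^7/6^6)^N = (823543/46656)^N.
The square-root prefactors combine to sqrt(2π·7N) / (sqrt(2π N)·sqrt(2π·6N)) = sqrt(7 / (2π·6·N)) = sqrt(7/(12π·13n)).
Substituting N = 13n: C(91n, 13n) ~ (823543/46656)^(13n) · sqrt(7/(12π·13n)).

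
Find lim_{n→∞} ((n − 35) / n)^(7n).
lim = e^(−245)

Rewrite as (1 − 35/n)^(7n). By the standard limit (1 + x/n)^n → e^x, we have (1 − 35/n)^n → e^(−35), and raising to the 7th power gives e^(−245).
More precisely, ln[(1 − 35/n)^(7n)] = 7n · ln(1 − 35/n) = 7n · (-35/n + O(1/n^2)) = -245 + O(1/n) → -245.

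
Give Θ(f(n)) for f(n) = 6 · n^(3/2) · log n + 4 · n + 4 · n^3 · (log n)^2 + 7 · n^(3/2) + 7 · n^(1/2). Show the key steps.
f(n) ∈ Θ(n^3 · (log n)^2)

Compare the terms by growth order. For large n, n^a · (log n)^b dominates n^a' · (log n)^b' iff a > a', or (a = a' and b > b'). Ranking the 5 terms shows the dominant one is 4 · n^3 · (log n)^2. Hence f(n) ∈ Θ(n^3 · (log n)^2).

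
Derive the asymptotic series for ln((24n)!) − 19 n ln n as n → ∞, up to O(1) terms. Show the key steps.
ln((24n)!) − 19 n ln n = 5 n ln n + 24(ln 24 − 1) n + (1/2) ln(2π·24n) + O(1/n)

Stirling: ln((24n)!) = 24n ln(24n) − 24n + (1/2) ln(2π·24n) + O(1/n).
Expand 24n ln(24n) = 24n (ln n + ln 24) = 24n ln n + 24n ln 24.
Subtract 19n ln n: leading term is (24 − 19) n ln n = 5 n ln n. The next term is 24n ln 24 − 24n = 24(ln 24 − 1) n. Then the (1/2) ln(2π·24n) correction.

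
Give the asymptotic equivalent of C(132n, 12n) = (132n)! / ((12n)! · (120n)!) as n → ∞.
C(132n, 12n) ~ (285311670611/10000000000)^(12n) · sqrt(11/(20π·12n))

Write N = 12n. Apply Stirling to each factorial:
  (11N)! ~ sqrt(2π·11N) · (11N/e)^(11N),
  N! ~ sqrt(2π N) · (N/e)^N,
  (10N)! ~ sqrt(2π·10N) · (10N/e)^(10N).
The exponential factors combine to (11N)^(11N) / (N^N · (10N)^(10N)) = 11^(11N)/10^(10N) = (11^11/10^10)^N = (285311670611/10000000000)^N.
The square-root prefactors combine to sqrt(2π·11N) / (sqrt(2π N)·sqrt(2π·10N)) = sqrt(11 / (2π·10·N)) = sqrt(11/(20π·12n)).
Substituting N = 12n: C(132n, 12n) ~ (285311670611/10000000000)^(12n) · sqrt(11/(20π·12n)).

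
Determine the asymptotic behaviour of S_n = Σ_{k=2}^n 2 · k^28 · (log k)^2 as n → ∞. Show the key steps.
S_n ~ 2 · n^29 · (log n)^2 / 29

By integral comparison, S_n = ∫_1^n 2 · x^28 · (log x)^2 dx + O(n^28 · (log n)^2). For the integral, the leading term of ∫_1^n x^28 (log x)^2 dx is n^29/29 · (log n)^2 (by repeated integration by parts; each step lowers the log-exponent and produces a relatively O(1/log n) correction). Hence S_n ~ 2 · n^29 · (log n)^2 / 29.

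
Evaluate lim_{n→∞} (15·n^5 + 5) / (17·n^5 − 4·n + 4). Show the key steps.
lim = 15/17

For large n the leading n^5 terms dominate both numerator and denominator. Dividing top and bottom by n^5, every other term tends to 0, leaving 15/17.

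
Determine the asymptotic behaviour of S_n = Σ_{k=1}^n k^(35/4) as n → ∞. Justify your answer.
S_n ~ (4/39) · n^(39/4)

Integral comparison: Σ_{k=1}^n k^(35/4) = ∫_0^n x^(35/4) dx + O(n^(35/4)). The integral is n^(1 + 35/4) / (1 + 35/4) = n^((35+4)/4) / ((35+4)/4) = (4/39) · n^(39/4).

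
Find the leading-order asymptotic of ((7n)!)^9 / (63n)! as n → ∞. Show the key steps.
((7n)!)^9/(63n)! ~ ((2π·7n)^(8/2) / 3) · 9^(−9·7n)  →  0

Write N = 7n. Stirling: N! ~ sqrt(2π N)(N/e)^N and (9N)! ~ sqrt(2π·9N)·(9N/e)^(9N).
  (N!)^9/(9N)! ~ (2π N)^(9/2) (N/e)^(9N) / [sqrt(2π·9N) (9N/e)^(9N)]
     = (2π N)^(9/2) / sqrt(2π·9N) · (N/(9N))^(9N)
     = (2π N)^((9−1)/2) / 3 · 9^(−9N).
Since 9^9 > 1, the factor 9^(−9N) decays exponentially, so the ratio → 0. Substituting N = 7n gives the stated form.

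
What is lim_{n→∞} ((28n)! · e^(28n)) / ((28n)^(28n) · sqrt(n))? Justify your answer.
lim = sqrt(2π·28)

Stirling: (28n)! ~ sqrt(2π·28n) · (28n/e)^(28n). Hence
  (28n)! · e^(28n) / (28n)^(28n) ~ sqrt(2π·28n).
Dividing by sqrt(n): sqrt(2π·28n) / sqrt(n) = sqrt(2π·28) · n^((1−1)/2), so the limit is sqrt(2π·28).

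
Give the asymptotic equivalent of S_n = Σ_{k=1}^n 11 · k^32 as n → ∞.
S_n ~ n^33 / 3

By integral comparison (Euler-Maclaurin), Σ_{k=1}^n 11 · k^32 = 11 · ∫_0^n x^32 dx + O(n^32) = 11 · n^33/33 = n^33 / 3 + O(n^32). (Equivalently, Faulhaber's formula gives the same leading term.)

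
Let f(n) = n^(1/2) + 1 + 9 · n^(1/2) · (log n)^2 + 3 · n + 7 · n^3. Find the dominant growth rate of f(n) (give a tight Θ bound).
f(n) ∈ Θ(n^3)

Compare the terms by growth order. For large n, n^a · (log n)^b dominates n^a' · (log n)^b' iff a > a', or (a = a' and b > b'). Ranking the 5 terms shows the dominant one is 7 · n^3. Hence f(n) ∈ Θ(n^3).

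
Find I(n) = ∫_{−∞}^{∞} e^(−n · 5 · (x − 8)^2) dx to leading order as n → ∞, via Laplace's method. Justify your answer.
I(n) = sqrt(π/(5n))

Here φ(x) = 5 · (x − 8)^2 has its unique minimum at x* = 8 with φ(x*) = 0 and φ''(x*) = 10. Laplace's method gives
  I(n) ~ e^(−n φ(x*)) · sqrt(2π / (n · φ''(x*))) = sqrt(2π / (10n)) = sqrt(π/(5n)).
This is exact: substituting u = (x − 8)·sqrt(5n) gives I(n) = (1/sqrt(5n)) ∫_{−∞}^{∞} e^(−u^2) du = sqrt(π/(5n)).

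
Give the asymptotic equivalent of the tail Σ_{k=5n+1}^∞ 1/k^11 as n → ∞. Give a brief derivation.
Σ_{k>5n} 1/k^11 ~ 1/(10 · (5n)^10)

Compare to the integral: ∫_{5n}^∞ x^(−11) dx = [−x^(−10)/10]_{5n}^∞ = 1/((11−1)·(5n)^10). Euler-Maclaurin then gives
  Σ_{k>5n} 1/k^11 = ∫_{5n}^∞ dx/x^11 − 1/(2·(5n)^11) + O(1/(5n)^12).
(Equivalently this is ζ(11) − Σ_{k≤5n} 1/k^11.)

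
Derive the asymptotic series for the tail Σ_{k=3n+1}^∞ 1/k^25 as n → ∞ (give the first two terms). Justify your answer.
Σ_{k>3n} 1/k^25 = 1/(24 · (3n)^24) − 1/(2 · (3n)^25) + O(1/(3n)^26)

Compare to the integral: ∫_{3n}^∞ x^(−25) dx = [−x^(−24)/24]_{3n}^∞ = 1/((25−1)·(3n)^24). The Euler-Maclaurin correction adds −f(3n)/2 = −1/(2·(3n)^25). Euler-Maclaurin then gives
  Σ_{k>3n} 1/k^25 = ∫_{3n}^∞ dx/x^25 − 1/(2·(3n)^25) + O(1/(3n)^26).
(Equivalently this is ζ(25) − Σ_{k≤3n} 1/k^25.)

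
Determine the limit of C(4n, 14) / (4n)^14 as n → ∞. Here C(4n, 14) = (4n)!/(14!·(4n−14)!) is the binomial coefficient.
lim = 1/14! = 1/87178291200

With N = 4n → ∞: C(N, 14) / N^14 = [N(N−1)…(N−13)] / (14! · N^14) = (1/14!) · 1 · (1 − 1/(4n)) · … · (1 − 13/(4n)). Each factor → 1 as N → ∞, so the limit is 1/14! = 1/87178291200.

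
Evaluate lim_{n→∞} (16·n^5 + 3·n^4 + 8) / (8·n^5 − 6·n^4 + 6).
lim = 16/8 = 2

For large n the leading n^5 terms dominate both numerator and denominator. Dividing top and bottom by n^5, every other term tends to 0, leaving 16/8 = 2.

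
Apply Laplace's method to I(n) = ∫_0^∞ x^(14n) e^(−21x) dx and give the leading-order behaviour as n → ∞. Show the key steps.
I(n) ~ (sqrt(2π·14n) / 21) · (14n/(21e))^(14n)

Write the integrand as exp(14n ln x − 21x) and set f(x) = 14n ln x − 21x. Then f'(x) = 14n/x − 21 = 0 at x* = 14n/21, and f''(x*) = −14n/x*^2 = −21^2/(14n). Laplace's method (interior maximum) gives
  I(n) ~ e^(f(x*)) · sqrt(2π / |f''(x*)|)
        = exp(14n ln(14n/21) − 14n) · sqrt(2π · 14n / 21^2)
        = (14n/21)^(14n) e^(−14n) · sqrt(2π·14n) / 21
        = (sqrt(2π·14n) / 21) · (14n/(21e))^(14n).
This matches Γ(14n+1)/21^(14n+1) with Stirling applied to Γ.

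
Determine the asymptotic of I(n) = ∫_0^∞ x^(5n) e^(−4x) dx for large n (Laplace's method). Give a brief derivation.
I(n) ~ (sqrt(2π·5n) / 4) · (5n/(4e))^(5n)

Write the integrand as exp(5n ln x − 4x) and set f(x) = 5n ln x − 4x. Then f'(x) = 5n/x − 4 = 0 at x* = 5n/4, and f''(x*) = −5n/x*^2 = −4^2/(5n). Laplace's method (interior maximum) gives
  I(n) ~ e^(f(x*)) · sqrt(2π / |f''(x*)|)
        = exp(5n ln(5n/4) − 5n) · sqrt(2π · 5n / 4^2)
        = (5n/4)^(5n) e^(−5n) · sqrt(2π·5n) / 4
        = (sqrt(2π·5n) / 4) · (5n/(4e))^(5n).
This matches Γ(5n+1)/4^(5n+1) with Stirling applied to Γ.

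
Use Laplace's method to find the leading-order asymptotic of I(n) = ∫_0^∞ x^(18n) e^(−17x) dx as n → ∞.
I(n) ~ (sqrt(2π·18n) / 17) · (18n/(17e))^(18n)

Write the integrand as exp(18n ln x − 17x) and set f(x) = 18n ln x − 17x. Then f'(x) = 18n/x − 17 = 0 at x* = 18n/17, and f''(x*) = −18n/x*^2 = −17^2/(18n). Laplace's method (interior maximum) gives
  I(n) ~ e^(f(x*)) · sqrt(2π / |f''(x*)|)
        = exp(18n ln(18n/17) − 18n) · sqrt(2π · 18n / 17^2)
        = (18n/17)^(18n) e^(−18n) · sqrt(2π·18n) / 17
        = (sqrt(2π·18n) / 17) · (18n/(17e))^(18n).
This matches Γ(18n+1)/17^(18n+1) with Stirling applied to Γ.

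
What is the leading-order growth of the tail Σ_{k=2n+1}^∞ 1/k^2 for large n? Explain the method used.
Σ_{k>2n} 1/k^2 ~ 1/(1 · (2n))

Compare to the integral: ∫_{2n}^∞ x^(−2) dx = [−x^(−1)/1]_{2n}^∞ = 1/((2−1)·(2n)). Euler-Maclaurin then gives
  Σ_{k>2n} 1/k^2 = ∫_{2n}^∞ dx/x^2 − 1/(2·(2n)^2) + O(1/(2n)^3).
(Equivalently this is ζ(2) − Σ_{k≤2n} 1/k^2.)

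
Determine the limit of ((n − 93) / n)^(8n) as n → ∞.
lim = e^(−744)

Rewrite as (1 − 93/n)^(8n). By the standard limit (1 + x/n)^n → e^x, we have (1 − 93/n)^n → e^(−93), and raising to the 8th power gives e^(−744).
More precisely, ln[(1 − 93/n)^(8n)] = 8n · ln(1 − 93/n) = 8n · (-93/n + O(1/n^2)) = -744 + O(1/n) → -744.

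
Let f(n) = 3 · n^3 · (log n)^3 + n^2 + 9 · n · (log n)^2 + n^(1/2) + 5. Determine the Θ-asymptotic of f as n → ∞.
f(n) ∈ Θ(n^3 · (log n)^3)

Compare the terms by growth order. For large n, n^a · (log n)^b dominates n^a' · (log n)^b' iff a > a', or (a = a' and b > b'). Ranking the 5 terms shows the dominant one is 3 · n^3 · (log n)^3. Hence f(n) ∈ Θ(n^3 · (log n)^3).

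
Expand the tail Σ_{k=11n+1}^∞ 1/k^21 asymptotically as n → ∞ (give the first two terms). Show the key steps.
Σ_{k>11n} 1/k^21 = 1/(20 · (11n)^20) − 1/(2 · (11n)^21) + O(1/(11n)^22)

Compare to the integral: ∫_{11n}^∞ x^(−21) dx = [−x^(−20)/20]_{11n}^∞ = 1/((21−1)·(11n)^20). The Euler-Maclaurin correction adds −f(11n)/2 = −1/(2·(11n)^21). Euler-Maclaurin then gives
  Σ_{k>11n} 1/k^21 = ∫_{11n}^∞ dx/x^21 − 1/(2·(11n)^21) + O(1/(11n)^22).
(Equivalently this is ζ(21) − Σ_{k≤11n} 1/k^21.)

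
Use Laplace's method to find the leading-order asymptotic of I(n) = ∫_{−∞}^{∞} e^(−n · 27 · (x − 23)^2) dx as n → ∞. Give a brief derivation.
I(n) = sqrt(π/(27n))

Here φ(x) = 27 · (x − 23)^2 has its unique minimum at x* = 23 with φ(x*) = 0 and φ''(x*) = 54. Laplace's method gives
  I(n) ~ e^(−n φ(x*)) · sqrt(2π / (n · φ''(x*))) = sqrt(2π / (54n)) = sqrt(π/(27n)).
This is exact: substituting u = (x − 23)·sqrt(27n) gives I(n) = (1/sqrt(27n)) ∫_{−∞}^{∞} e^(−u^2) du = sqrt(π/(27n)).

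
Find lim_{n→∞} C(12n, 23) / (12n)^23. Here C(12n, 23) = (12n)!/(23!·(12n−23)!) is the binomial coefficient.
lim = 1/23! = 1/25852016738884976640000

With N = 12n → ∞: C(N, 23) / N^23 = [N(N−1)…(N−22)] / (23! · N^23) = (1/23!) · 1 · (1 − 1/(12n)) · … · (1 − 22/(12n)). Each factor → 1 as N → ∞, so the limit is 1/23! = 1/25852016738884976640000.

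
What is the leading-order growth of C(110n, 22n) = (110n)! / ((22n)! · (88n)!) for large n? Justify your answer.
C(110n, 22n) ~ (3125/256)^(22n) · sqrt(5/(8π·22n))

Write N = 22n. Apply Stirling to each factorial:
  (5N)! ~ sqrt(2π·5N) · (5N/e)^(5N),
  N! ~ sqrt(2π N) · (N/e)^N,
  (4N)! ~ sqrt(2π·4N) · (4N/e)^(4N).
The exponential factors combine to (5N)^(5N) / (N^N · (4N)^(4N)) = 5^(5N)/4^(4N) = (5^5/4^4)^N = (3125/256)^N.
The square-root prefactors combine to sqrt(2π·5N) / (sqrt(2π N)·sqrt(2π·4N)) = sqrt(5 / (2π·4·N)) = sqrt(5/(8π·22n)).
Substituting N = 22n: C(110n, 22n) ~ (3125/256)^(22n) · sqrt(5/(8π·22n)).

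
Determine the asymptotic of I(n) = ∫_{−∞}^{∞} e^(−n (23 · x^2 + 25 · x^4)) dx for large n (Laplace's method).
I(n) ~ sqrt(π/(23n))

φ(x) = 23 · x^2 + 25 · x^4 has its unique global minimum at x* = 0 (since φ'(x) = 46x + 100x^3 = 0 only at x = 0 for real x with both coefficients positive, and φ → ∞ as |x| → ∞). At x* = 0, φ(0) = 0 and φ''(0) = 46. Laplace's method then gives
  I(n) ~ sqrt(2π / (n · φ''(0))) · e^(−n φ(0)) = sqrt(2π / (46n)) = sqrt(π/(23n)).
The 25 · x^4 term contributes only at subleading order (an O(1/n) relative correction).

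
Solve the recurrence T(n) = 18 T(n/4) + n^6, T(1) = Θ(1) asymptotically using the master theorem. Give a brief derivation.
T(n) = Θ(n^6)

log_4 18 ≈ 2.085. f(n) = n^6 dominates n^(log_4 18) since 6 > 2.085, and the regularity condition a·f(n/b) = 18·(n/4)^6 = (18/4096)·n^6 ≤ c·f(n) holds with c = 18/4096 ≈ 0.00439 < 1. So this is Case 3: T(n) = Θ(f(n)) = Θ(n^6).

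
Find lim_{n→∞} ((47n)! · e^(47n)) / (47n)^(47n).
lim = ∞

Stirling: (47n)! ~ sqrt(2π·47n) · (47n/e)^(47n). Hence
  (47n)! · e^(47n) / (47n)^(47n) ~ sqrt(2π·47n) = sqrt(2π·47) · sqrt(n) → ∞.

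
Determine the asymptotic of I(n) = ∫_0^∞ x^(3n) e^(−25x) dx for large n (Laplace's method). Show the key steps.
I(n) ~ (sqrt(2π·3n) / 25) · (3n/(25e))^(3n)

Write the integrand as exp(3n ln x − 25x) and set f(x) = 3n ln x − 25x. Then f'(x) = 3n/x − 25 = 0 at x* = 3n/25, and f''(x*) = −3n/x*^2 = −25^2/(3n). Laplace's method (interior maximum) gives
  I(n) ~ e^(f(x*)) · sqrt(2π / |f''(x*)|)
        = exp(3n ln(3n/25) − 3n) · sqrt(2π · 3n / 25^2)
        = (3n/25)^(3n) e^(−3n) · sqrt(2π·3n) / 25
        = (sqrt(2π·3n) / 25) · (3n/(25e))^(3n).
This matches Γ(3n+1)/25^(3n+1) with Stirling applied to Γ.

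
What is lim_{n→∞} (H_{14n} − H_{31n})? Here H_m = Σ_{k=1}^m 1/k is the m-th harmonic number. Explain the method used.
lim = ln(14/31)

Euler-Maclaurin gives H_m = ln m + γ + 1/(2m) + O(1/m^2). The γ and O(1/m) terms cancel in the difference:
  H_{14n} − H_{31n} = ln(14n) − ln(31n) + O(1/n) = ln(14/31) + O(1/n).
Hence the limit is ln(14/31).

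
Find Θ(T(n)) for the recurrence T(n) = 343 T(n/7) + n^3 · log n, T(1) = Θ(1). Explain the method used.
T(n) = Θ(n^3 · (log n)^2)

Here log_7 343 = 3 and f(n) = n^3 · log n = Θ(n^(log_7 343) · (log n)^1). This is the extended Case 2 of the master theorem (f matches the critical exponent up to log factors), giving T(n) = Θ(n^(log_7 343) · (log n)^(1+1)) = Θ(n^3 · (log n)^2).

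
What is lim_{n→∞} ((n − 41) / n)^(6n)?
lim = e^(−246)

Rewrite as (1 − 41/n)^(6n). By the standard limit (1 + x/n)^n → e^x, we have (1 − 41/n)^n → e^(−41), and raising to the 6th power gives e^(−246).
More precisely, ln[(1 − 41/n)^(6n)] = 6n · ln(1 − 41/n) = 6n · (-41/n + O(1/n^2)) = -246 + O(1/n) → -246.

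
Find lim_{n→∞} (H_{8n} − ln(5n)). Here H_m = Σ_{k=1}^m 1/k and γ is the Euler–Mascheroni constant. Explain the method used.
lim = ln(8/5) + γ

By Euler-Maclaurin, H_m = ln m + γ + O(1/m). So
  H_{8n} − ln(5n) = ln(8n) + γ − ln(5n) + O(1/n)
                       = ln(8/5) + γ + O(1/n).
Hence the limit is ln(8/5) + γ.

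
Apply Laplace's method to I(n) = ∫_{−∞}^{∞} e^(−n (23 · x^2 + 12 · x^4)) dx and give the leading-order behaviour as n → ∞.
I(n) ~ sqrt(π/(23n))

φ(x) = 23 · x^2 + 12 · x^4 has its unique global minimum at x* = 0 (since φ'(x) = 46x + 48x^3 = 0 only at x = 0 for real x with both coefficients positive, and φ → ∞ as |x| → ∞). At x* = 0, φ(0) = 0 and φ''(0) = 46. Laplace's method then gives
  I(n) ~ sqrt(2π / (n · φ''(0))) · e^(−n φ(0)) = sqrt(2π / (46n)) = sqrt(π/(23n)).
The 12 · x^4 term contributes only at subleading order (an O(1/n) relative correction).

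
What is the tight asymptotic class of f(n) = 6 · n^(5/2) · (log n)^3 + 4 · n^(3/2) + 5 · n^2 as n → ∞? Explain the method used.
f(n) ∈ Θ(n^(5/2) · (log n)^3)

Compare the terms by growth order. For large n, n^a · (log n)^b dominates n^a' · (log n)^b' iff a > a', or (a = a' and b > b'). Ranking the 3 terms shows the dominant one is 6 · n^(5/2) · (log n)^3. Hence f(n) ∈ Θ(n^(5/2) · (log n)^3).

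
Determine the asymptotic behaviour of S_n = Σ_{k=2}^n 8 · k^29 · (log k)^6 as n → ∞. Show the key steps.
S_n ~ 4 · n^30 · (log n)^6 / 15

By integral comparison, S_n = ∫_1^n 8 · x^29 · (log x)^6 dx + O(n^29 · (log n)^6). For the integral, the leading term of ∫_1^n x^29 (log x)^6 dx is n^30/30 · (log n)^6 (by repeated integration by parts; each step lowers the log-exponent and produces a relatively O(1/log n) correction). Hence S_n ~ 4 · n^30 · (log n)^6 / 15.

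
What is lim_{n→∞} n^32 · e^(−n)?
lim = 0

Exponentials with base > 1 dominate every fixed polynomial: for any fixed c, n^c / e^n → 0 as n → ∞ (e.g. by the ratio test, or since e^n grows faster than any power of n). Hence n^32 · e^(−n) = n^32 / e^n → 0.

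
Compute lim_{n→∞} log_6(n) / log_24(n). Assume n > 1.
lim = ln(24) / ln(6) = log_6(24)

Change of base: log_6(n) = ln n / ln 6 and log_24(n) = ln n / ln 24. The ratio is (ln n / ln 6) · (ln 24 / ln n) = ln 24 / ln 6, a constant independent of n. So the limit is ln 24 / ln 6 = log_6(24).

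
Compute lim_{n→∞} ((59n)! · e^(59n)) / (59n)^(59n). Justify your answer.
lim = ∞

Stirling: (59n)! ~ sqrt(2π·59n) · (59n/e)^(59n). Hence
  (59n)! · e^(59n) / (59n)^(59n) ~ sqrt(2π·59n) = sqrt(2π·59) · sqrt(n) → ∞.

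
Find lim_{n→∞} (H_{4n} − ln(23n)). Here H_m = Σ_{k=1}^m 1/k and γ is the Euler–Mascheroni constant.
lim = ln(4/23) + γ

By Euler-Maclaurin, H_m = ln m + γ + O(1/m). So
  H_{4n} − ln(23n) = ln(4n) + γ − ln(23n) + O(1/n)
                       = ln(4/23) + γ + O(1/n).
Hence the limit is ln(4/23) + γ.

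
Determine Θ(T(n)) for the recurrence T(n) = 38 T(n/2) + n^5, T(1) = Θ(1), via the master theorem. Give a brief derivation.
T(n) = Θ(n^(log_2 38))

Master theorem: compare f(n) = n^5 to n^(log_2 38) where log_2 38 ≈ 5.248. Since 5 < log_2 38, we have f(n) = O(n^(log_2 38 − ε)) for some ε > 0 — Case 1. Hence T(n) = Θ(n^(log_2 38)).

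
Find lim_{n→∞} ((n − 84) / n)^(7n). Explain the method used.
lim = e^(−588)

Rewrite as (1 − 84/n)^(7n). By the standard limit (1 + x/n)^n → e^x, we have (1 − 84/n)^n → e^(−84), and raising to the 7th power gives e^(−588).
More precisely, ln[(1 − 84/n)^(7n)] = 7n · ln(1 − 84/n) = 7n · (-84/n + O(1/n^2)) = -588 + O(1/n) → -588.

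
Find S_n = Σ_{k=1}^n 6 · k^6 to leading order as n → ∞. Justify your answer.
S_n ~ 6 · n^7 / 7

By integral comparison (Euler-Maclaurin), Σ_{k=1}^n 6 · k^6 = 6 · ∫_0^n x^6 dx + O(n^6) = 6 · n^7/7 + O(n^6). (Equivalently, Faulhaber's formula gives the same leading term.)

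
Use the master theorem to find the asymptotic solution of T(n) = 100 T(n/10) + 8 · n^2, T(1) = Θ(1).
T(n) = Θ(n^2 log n)

log_10 100 = 2, and f(n) = 8 · n^2 = Θ(n^(log_10 100)). This is Case 2 of the master theorem: T(n) = Θ(f(n) · log n) = Θ(n^2 log n).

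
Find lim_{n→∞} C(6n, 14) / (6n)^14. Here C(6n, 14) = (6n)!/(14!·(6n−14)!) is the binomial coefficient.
lim = 1/14! = 1/87178291200

With N = 6n → ∞: C(N, 14) / N^14 = [N(N−1)…(N−13)] / (14! · N^14) = (1/14!) · 1 · (1 − 1/(6n)) · … · (1 − 13/(6n)). Each factor → 1 as N → ∞, so the limit is 1/14! = 1/87178291200.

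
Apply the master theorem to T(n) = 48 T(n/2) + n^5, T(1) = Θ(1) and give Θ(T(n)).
T(n) = Θ(n^(log_2 48))

Master theorem: compare f(n) = n^5 to n^(log_2 48) where log_2 48 ≈ 5.585. Since 5 < log_2 48, we have f(n) = O(n^(log_2 48 − ε)) for some ε > 0 — Case 1. Hence T(n) = Θ(n^(log_2 48)).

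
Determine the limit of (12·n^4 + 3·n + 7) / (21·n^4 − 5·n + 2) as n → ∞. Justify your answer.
lim = 12/21 = 4/7

For large n the leading n^4 terms dominate both numerator and denominator. Dividing top and bottom by n^4, every other term tends to 0, leaving 12/21 = 4/7.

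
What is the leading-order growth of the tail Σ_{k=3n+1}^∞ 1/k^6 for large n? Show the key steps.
Σ_{k>3n} 1/k^6 ~ 1/(5 · (3n)^5)

Compare to the integral: ∫_{3n}^∞ x^(−6) dx = [−x^(−5)/5]_{3n}^∞ = 1/((6−1)·(3n)^5). Euler-Maclaurin then gives
  Σ_{k>3n} 1/k^6 = ∫_{3n}^∞ dx/x^6 − 1/(2·(3n)^6) + O(1/(3n)^7).
(Equivalently this is ζ(6) − Σ_{k≤3n} 1/k^6.)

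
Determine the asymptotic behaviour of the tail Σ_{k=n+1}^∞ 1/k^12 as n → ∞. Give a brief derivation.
Σ_{k>n} 1/k^12 ~ 1/(11 · n^11)

Compare to the integral: ∫_{n}^∞ x^(−12) dx = [−x^(−11)/11]_{n}^∞ = 1/((12−1)·n^11). Euler-Maclaurin then gives
  Σ_{k>n} 1/k^12 = ∫_{n}^∞ dx/x^12 − 1/(2·n^12) + O(1/n^13).
(Equivalently this is ζ(12) − Σ_{k≤n} 1/k^12.)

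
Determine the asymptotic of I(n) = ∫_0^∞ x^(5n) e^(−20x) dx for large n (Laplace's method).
I(n) ~ (sqrt(2π·5n) / 20) · (5n/(20e))^(5n)

Write the integrand as exp(5n ln x − 20x) and set f(x) = 5n ln x − 20x. Then f'(x) = 5n/x − 20 = 0 at x* = 5n/20, and f''(x*) = −5n/x*^2 = −20^2/(5n). Laplace's method (interior maximum) gives
  I(n) ~ e^(f(x*)) · sqrt(2π / |f''(x*)|)
        = exp(5n ln(5n/20) − 5n) · sqrt(2π · 5n / 20^2)
        = (5n/20)^(5n) e^(−5n) · sqrt(2π·5n) / 20
        = (sqrt(2π·5n) / 20) · (5n/(20e))^(5n).
This matches Γ(5n+1)/20^(5n+1) with Stirling applied to Γ.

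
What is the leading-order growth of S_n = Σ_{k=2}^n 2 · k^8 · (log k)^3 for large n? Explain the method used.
S_n ~ 2 · n^9 · (log n)^3 / 9

By integral comparison, S_n = ∫_1^n 2 · x^8 · (log x)^3 dx + O(n^8 · (log n)^3). For the integral, the leading term of ∫_1^n x^8 (log x)^3 dx is n^9/9 · (log n)^3 (by repeated integration by parts; each step lowers the log-exponent and produces a relatively O(1/log n) correction). Hence S_n ~ 2 · n^9 · (log n)^3 / 9.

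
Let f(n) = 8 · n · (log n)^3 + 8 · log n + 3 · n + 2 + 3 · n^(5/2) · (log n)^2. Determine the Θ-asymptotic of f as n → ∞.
f(n) ∈ Θ(n^(5/2) · (log n)^2)

Compare the terms by growth order. For large n, n^a · (log n)^b dominates n^a' · (log n)^b' iff a > a', or (a = a' and b > b'). Ranking the 5 terms shows the dominant one is 3 · n^(5/2) · (log n)^2. Hence f(n) ∈ Θ(n^(5/2) · (log n)^2).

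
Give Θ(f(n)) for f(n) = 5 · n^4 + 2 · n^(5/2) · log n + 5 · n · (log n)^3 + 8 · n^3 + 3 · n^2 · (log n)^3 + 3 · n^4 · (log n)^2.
f(n) ∈ Θ(n^4 · (log n)^2)

Compare the terms by growth order. For large n, n^a · (log n)^b dominates n^a' · (log n)^b' iff a > a', or (a = a' and b > b'). Ranking the 6 terms shows the dominant one is 3 · n^4 · (log n)^2. Hence f(n) ∈ Θ(n^4 · (log n)^2).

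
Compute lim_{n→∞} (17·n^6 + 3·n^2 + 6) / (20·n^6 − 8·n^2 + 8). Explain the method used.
lim = 17/20

For large n the leading n^6 terms dominate both numerator and denominator. Dividing top and bottom by n^6, every other term tends to 0, leaving 17/20.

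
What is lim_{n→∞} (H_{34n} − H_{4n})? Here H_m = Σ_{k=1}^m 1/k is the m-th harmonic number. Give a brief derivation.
lim = ln(34/4) = ln(17/2)

Euler-Maclaurin gives H_m = ln m + γ + 1/(2m) + O(1/m^2). The γ and O(1/m) terms cancel in the difference:
  H_{34n} − H_{4n} = ln(34n) − ln(4n) + O(1/n) = ln(34/4) + O(1/n).
Hence the limit is ln(34/4) = ln(17/2).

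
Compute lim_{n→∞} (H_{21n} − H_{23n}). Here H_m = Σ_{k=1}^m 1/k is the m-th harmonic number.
lim = ln(21/23)

Euler-Maclaurin gives H_m = ln m + γ + 1/(2m) + O(1/m^2). The γ and O(1/m) terms cancel in the difference:
  H_{21n} − H_{23n} = ln(21n) − ln(23n) + O(1/n) = ln(21/23) + O(1/n).
Hence the limit is ln(21/23).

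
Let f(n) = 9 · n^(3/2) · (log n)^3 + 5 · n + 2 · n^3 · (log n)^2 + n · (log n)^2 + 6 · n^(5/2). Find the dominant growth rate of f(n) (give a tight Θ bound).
f(n) ∈ Θ(n^3 · (log n)^2)

Compare the terms by growth order. For large n, n^a · (log n)^b dominates n^a' · (log n)^b' iff a > a', or (a = a' and b > b'). Ranking the 5 terms shows the dominant one is 2 · n^3 · (log n)^2. Hence f(n) ∈ Θ(n^3 · (log n)^2).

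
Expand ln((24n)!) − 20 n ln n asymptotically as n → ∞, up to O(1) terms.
ln((24n)!) − 20 n ln n = 4 n ln n + 24(ln 24 − 1) n + (1/2) ln(2π·24n) + O(1/n)

Stirling: ln((24n)!) = 24n ln(24n) − 24n + (1/2) ln(2π·24n) + O(1/n).
Expand 24n ln(24n) = 24n (ln n + ln 24) = 24n ln n + 24n ln 24.
Subtract 20n ln n: leading term is (24 − 20) n ln n = 4 n ln n. The next term is 24n ln 24 − 24n = 24(ln 24 − 1) n. Then the (1/2) ln(2π·24n) correction.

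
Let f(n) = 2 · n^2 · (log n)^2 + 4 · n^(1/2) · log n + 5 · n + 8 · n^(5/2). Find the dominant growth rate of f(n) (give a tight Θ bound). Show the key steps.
f(n) ∈ Θ(n^(5/2))

Compare the terms by growth order. For large n, n^a · (log n)^b dominates n^a' · (log n)^b' iff a > a', or (a = a' and b > b'). Ranking the 4 terms shows the dominant one is 8 · n^(5/2). Hence f(n) ∈ Θ(n^(5/2)).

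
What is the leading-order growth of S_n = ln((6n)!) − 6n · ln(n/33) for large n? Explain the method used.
S_n ~ 6n · (ln 198 − 1) + O(ln n)

Stirling: ln((6n)!) = 6n ln(6n) − 6n + O(ln n).
  S_n = 6n ln(6n) − 6n − 6n ln(n/33) + O(ln n)
      = 6n ln(6n) − 6n ln n + 6n ln 33 − 6n + O(ln n)
      = 6n ln 6 + 6n ln 33 − 6n + O(ln n)
      = 6n (ln 198 − 1) + O(ln n).
Numerically ln(198) − 1 ≈ 4.2883.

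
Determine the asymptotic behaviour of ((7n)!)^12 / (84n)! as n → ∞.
((7n)!)^12/(84n)! ~ ((2π·7n)^(11/2) / sqrt(12)) · 12^(−12·7n)  →  0

Write N = 7n. Stirling: N! ~ sqrt(2π N)(N/e)^N and (12N)! ~ sqrt(2π·12N)·(12N/e)^(12N).
  (N!)^12/(12N)! ~ (2π N)^(12/2) (N/e)^(12N) / [sqrt(2π·12N) (12N/e)^(12N)]
     = (2π N)^(12/2) / sqrt(2π·12N) · (N/(12N))^(12N)
     = (2π N)^((12−1)/2) / sqrt(12) · 12^(−12N).
Since 12^12 > 1, the factor 12^(−12N) decays exponentially, so the ratio → 0. Substituting N = 7n gives the stated form.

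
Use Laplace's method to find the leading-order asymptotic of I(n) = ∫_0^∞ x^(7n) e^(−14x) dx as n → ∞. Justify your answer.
I(n) ~ (sqrt(2π·7n) / 14) · (7n/(14e))^(7n)

Write the integrand as exp(7n ln x − 14x) and set f(x) = 7n ln x − 14x. Then f'(x) = 7n/x − 14 = 0 at x* = 7n/14, and f''(x*) = −7n/x*^2 = −14^2/(7n). Laplace's method (interior maximum) gives
  I(n) ~ e^(f(x*)) · sqrt(2π / |f''(x*)|)
        = exp(7n ln(7n/14) − 7n) · sqrt(2π · 7n / 14^2)
        = (7n/14)^(7n) e^(−7n) · sqrt(2π·7n) / 14
        = (sqrt(2π·7n) / 14) · (7n/(14e))^(7n).
This matches Γ(7n+1)/14^(7n+1) with Stirling applied to Γ.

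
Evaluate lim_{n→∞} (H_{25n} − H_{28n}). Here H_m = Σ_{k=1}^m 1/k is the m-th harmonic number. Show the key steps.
lim = ln(25/28)

Euler-Maclaurin gives H_m = ln m + γ + 1/(2m) + O(1/m^2). The γ and O(1/m) terms cancel in the difference:
  H_{25n} − H_{28n} = ln(25n) − ln(28n) + O(1/n) = ln(25/28) + O(1/n).
Hence the limit is ln(25/28).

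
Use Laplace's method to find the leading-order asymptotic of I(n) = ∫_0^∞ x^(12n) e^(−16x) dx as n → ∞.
I(n) ~ (sqrt(2π·12n) / 16) · (12n/(16e))^(12n)

Write the integrand as exp(12n ln x − 16x) and set f(x) = 12n ln x − 16x. Then f'(x) = 12n/x − 16 = 0 at x* = 12n/16, and f''(x*) = −12n/x*^2 = −16^2/(12n). Laplace's method (interior maximum) gives
  I(n) ~ e^(f(x*)) · sqrt(2π / |f''(x*)|)
        = exp(12n ln(12n/16) − 12n) · sqrt(2π · 12n / 16^2)
        = (12n/16)^(12n) e^(−12n) · sqrt(2π·12n) / 16
        = (sqrt(2π·12n) / 16) · (12n/(16e))^(12n).
This matches Γ(12n+1)/16^(12n+1) with Stirling applied to Γ.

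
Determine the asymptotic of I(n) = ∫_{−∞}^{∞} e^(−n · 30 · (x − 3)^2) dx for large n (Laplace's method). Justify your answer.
I(n) = sqrt(π/(30n))

Here φ(x) = 30 · (x − 3)^2 has its unique minimum at x* = 3 with φ(x*) = 0 and φ''(x*) = 60. Laplace's method gives
  I(n) ~ e^(−n φ(x*)) · sqrt(2π / (n · φ''(x*))) = sqrt(2π / (60n)) = sqrt(π/(30n)).
This is exact: substituting u = (x − 3)·sqrt(30n) gives I(n) = (1/sqrt(30n)) ∫_{−∞}^{∞} e^(−u^2) du = sqrt(π/(30n)).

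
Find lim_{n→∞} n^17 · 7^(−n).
lim = 0

Exponentials with base > 1 dominate every fixed polynomial: for any fixed c, n^c / 7^n → 0 as n → ∞ (e.g. by the ratio test, or by writing 7^n = e^(n ln 7) and noting e^(n ln 7) / n^c → ∞). Hence n^17 · 7^(−n) = n^17 / 7^n → 0.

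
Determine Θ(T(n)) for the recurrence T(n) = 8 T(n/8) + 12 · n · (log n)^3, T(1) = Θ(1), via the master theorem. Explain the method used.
T(n) = Θ(n · (log n)^4)

Here log_8 8 = 1 and f(n) = 12 · n · (log n)^3 = Θ(n^(log_8 8) · (log n)^3). This is the extended Case 2 of the master theorem (f matches the critical exponent up to log factors), giving T(n) = Θ(n^(log_8 8) · (log n)^(3+1)) = Θ(n · (log n)^4).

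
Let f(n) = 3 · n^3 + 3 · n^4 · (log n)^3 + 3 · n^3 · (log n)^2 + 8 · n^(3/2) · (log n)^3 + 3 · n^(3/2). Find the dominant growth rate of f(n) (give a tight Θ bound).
f(n) ∈ Θ(n^4 · (log n)^3)

Compare the terms by growth order. For large n, n^a · (log n)^b dominates n^a' · (log n)^b' iff a > a', or (a = a' and b > b'). Ranking the 5 terms shows the dominant one is 3 · n^4 · (log n)^3. Hence f(n) ∈ Θ(n^4 · (log n)^3).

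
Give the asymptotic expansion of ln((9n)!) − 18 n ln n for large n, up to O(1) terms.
ln((9n)!) − 18 n ln n = −9 n ln n + 9(ln 9 − 1) n + (1/2) ln(2π·9n) + O(1/n)

Stirling: ln((9n)!) = 9n ln(9n) − 9n + (1/2) ln(2π·9n) + O(1/n).
Expand 9n ln(9n) = 9n (ln n + ln 9) = 9n ln n + 9n ln 9.
Subtract 18n ln n: leading term is (9 − 18) n ln n = −9 n ln n. The next term is 9n ln 9 − 9n = 9(ln 9 − 1) n. Then the (1/2) ln(2π·9n) correction.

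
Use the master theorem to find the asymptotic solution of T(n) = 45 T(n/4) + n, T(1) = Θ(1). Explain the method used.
T(n) = Θ(n^(log_4 45))

Master theorem: compare f(n) = n to n^(log_4 45) where log_4 45 ≈ 2.746. Since 1 < log_4 45, we have f(n) = O(n^(log_4 45 − ε)) for some ε > 0 — Case 1. Hence T(n) = Θ(n^(log_4 45)).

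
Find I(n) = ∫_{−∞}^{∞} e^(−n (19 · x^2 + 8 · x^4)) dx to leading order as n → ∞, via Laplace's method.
I(n) ~ sqrt(π/(19n))

φ(x) = 19 · x^2 + 8 · x^4 has its unique global minimum at x* = 0 (since φ'(x) = 38x + 32x^3 = 0 only at x = 0 for real x with both coefficients positive, and φ → ∞ as |x| → ∞). At x* = 0, φ(0) = 0 and φ''(0) = 38. Laplace's method then gives
  I(n) ~ sqrt(2π / (n · φ''(0))) · e^(−n φ(0)) = sqrt(2π / (38n)) = sqrt(π/(19n)).
The 8 · x^4 term contributes only at subleading order (an O(1/n) relative correction).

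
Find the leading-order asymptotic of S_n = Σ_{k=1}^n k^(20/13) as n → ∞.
S_n ~ (13/33) · n^(33/13)

Integral comparison: Σ_{k=1}^n k^(20/13) = ∫_0^n x^(20/13) dx + O(n^(20/13)). The integral is n^(1 + 20/13) / (1 + 20/13) = n^((20+13)/13) / ((20+13)/13) = (13/33) · n^(33/13).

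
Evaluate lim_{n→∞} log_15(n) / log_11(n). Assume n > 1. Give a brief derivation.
lim = ln(11) / ln(15) = log_15(11)

Change of base: log_15(n) = ln n / ln 15 and log_11(n) = ln n / ln 11. The ratio is (ln n / ln 15) · (ln 11 / ln n) = ln 11 / ln 15, a constant independent of n. So the limit is ln 11 / ln 15 = log_15(11).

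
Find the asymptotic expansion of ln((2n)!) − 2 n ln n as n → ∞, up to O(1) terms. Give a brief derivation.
ln((2n)!) − 2 n ln n = 2(ln 2 − 1) n + (1/2) ln(2π·2n) + O(1/n)

Stirling: ln((2n)!) = 2n ln(2n) − 2n + (1/2) ln(2π·2n) + O(1/n).
Since 2n ln(2n) = 2n ln n + 2n ln 2, subtracting 2n ln n cancels the n ln n term exactly. What remains is 2(ln 2 − 1) n + (1/2) ln(2π·2n) + O(1/n).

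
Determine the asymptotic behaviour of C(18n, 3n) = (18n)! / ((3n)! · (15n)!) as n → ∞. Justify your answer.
C(18n, 3n) ~ (46656/3125)^(3n) · sqrt(3/(5π·3n))

Write N = 3n. Apply Stirling to each factorial:
  (6N)! ~ sqrt(2π·6N) · (6N/e)^(6N),
  N! ~ sqrt(2π N) · (N/e)^N,
  (5N)! ~ sqrt(2π·5N) · (5N/e)^(5N).
The exponential factors combine to (6N)^(6N) / (N^N · (5N)^(5N)) = 6^(6N)/5^(5N) = (6^6/5^5)^N = (46656/3125)^N.
The square-root prefactors combine to sqrt(2π·6N) / (sqrt(2π N)·sqrt(2π·5N)) = sqrt(6 / (2π·5·N)) = sqrt(3/(5π·3n)).
Substituting N = 3n: C(18n, 3n) ~ (46656/3125)^(3n) · sqrt(3/(5π·3n)).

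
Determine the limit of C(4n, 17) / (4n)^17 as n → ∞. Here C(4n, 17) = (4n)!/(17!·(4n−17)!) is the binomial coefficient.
lim = 1/17! = 1/355687428096000

With N = 4n → ∞: C(N, 17) / N^17 = [N(N−1)…(N−16)] / (17! · N^17) = (1/17!) · 1 · (1 − 1/(4n)) · … · (1 − 16/(4n)). Each factor → 1 as N → ∞, so the limit is 1/17! = 1/355687428096000.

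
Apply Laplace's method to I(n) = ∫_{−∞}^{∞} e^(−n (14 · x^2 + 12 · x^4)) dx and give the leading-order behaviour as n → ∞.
I(n) ~ sqrt(π/(14n))

φ(x) = 14 · x^2 + 12 · x^4 has its unique global minimum at x* = 0 (since φ'(x) = 28x + 48x^3 = 0 only at x = 0 for real x with both coefficients positive, and φ → ∞ as |x| → ∞). At x* = 0, φ(0) = 0 and φ''(0) = 28. Laplace's method then gives
  I(n) ~ sqrt(2π / (n · φ''(0))) · e^(−n φ(0)) = sqrt(2π / (28n)) = sqrt(π/(14n)).
The 12 · x^4 term contributes only at subleading order (an O(1/n) relative correction).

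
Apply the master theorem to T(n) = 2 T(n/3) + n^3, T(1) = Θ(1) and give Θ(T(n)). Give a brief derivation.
T(n) = Θ(n^3)

log_3 2 ≈ 0.631. f(n) = n^3 dominates n^(log_3 2) since 3 > 0.631, and the regularity condition a·f(n/b) = 2·(n/3)^3 = (2/27)·n^3 ≤ c·f(n) holds with c = 2/27 ≈ 0.0741 < 1. So this is Case 3: T(n) = Θ(f(n)) = Θ(n^3).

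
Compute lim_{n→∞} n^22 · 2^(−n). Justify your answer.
lim = 0

Exponentials with base > 1 dominate every fixed polynomial: for any fixed c, n^c / 2^n → 0 as n → ∞ (e.g. by the ratio test, or by writing 2^n = e^(n ln 2) and noting e^(n ln 2) / n^c → ∞). Hence n^22 · 2^(−n) = n^22 / 2^n → 0.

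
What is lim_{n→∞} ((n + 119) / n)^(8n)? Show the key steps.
lim = e^952

Rewrite as (1 + 119/n)^(8n). By the standard limit (1 + x/n)^n → e^x, we have (1 + 119/n)^n → e^119, and raising to the 8th power gives e^952.
More precisely, ln[(1 + 119/n)^(8n)] = 8n · ln(1 + 119/n) = 8n · (119/n + O(1/n^2)) = 952 + O(1/n) → 952.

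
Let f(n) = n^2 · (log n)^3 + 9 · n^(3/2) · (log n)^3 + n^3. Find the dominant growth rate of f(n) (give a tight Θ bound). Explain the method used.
f(n) ∈ Θ(n^3)

Compare the terms by growth order. For large n, n^a · (log n)^b dominates n^a' · (log n)^b' iff a > a', or (a = a' and b > b'). Ranking the 3 terms shows the dominant one is n^3. Hence f(n) ∈ Θ(n^3).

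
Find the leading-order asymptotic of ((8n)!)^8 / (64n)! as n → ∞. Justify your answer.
((8n)!)^8/(64n)! ~ ((2π·8n)^(7/2) / sqrt(8)) · 8^(−8·8n)  →  0

Write N = 8n. Stirling: N! ~ sqrt(2π N)(N/e)^N and (8N)! ~ sqrt(2π·8N)·(8N/e)^(8N).
  (N!)^8/(8N)! ~ (2π N)^(8/2) (N/e)^(8N) / [sqrt(2π·8N) (8N/e)^(8N)]
     = (2π N)^(8/2) / sqrt(2π·8N) · (N/(8N))^(8N)
     = (2π N)^((8−1)/2) / sqrt(8) · 8^(−8N).
Since 8^8 > 1, the factor 8^(−8N) decays exponentially, so the ratio → 0. Substituting N = 8n gives the stated form.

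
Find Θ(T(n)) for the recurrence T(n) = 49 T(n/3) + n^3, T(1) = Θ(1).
T(n) = Θ(n^(log_3 49))

Master theorem: compare f(n) = n^3 to n^(log_3 49) where log_3 49 ≈ 3.542. Since 3 < log_3 49, we have f(n) = O(n^(log_3 49 − ε)) for some ε > 0 — Case 1. Hence T(n) = Θ(n^(log_3 49)).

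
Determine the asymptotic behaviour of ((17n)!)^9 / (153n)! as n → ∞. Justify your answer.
((17n)!)^9/(153n)! ~ ((2π·17n)^(8/2) / 3) · 9^(−9·17n)  →  0

Write N = 17n. Stirling: N! ~ sqrt(2π N)(N/e)^N and (9N)! ~ sqrt(2π·9N)·(9N/e)^(9N).
  (N!)^9/(9N)! ~ (2π N)^(9/2) (N/e)^(9N) / [sqrt(2π·9N) (9N/e)^(9N)]
     = (2π N)^(9/2) / sqrt(2π·9N) · (N/(9N))^(9N)
     = (2π N)^((9−1)/2) / 3 · 9^(−9N).
Since 9^9 > 1, the factor 9^(−9N) decays exponentially, so the ratio → 0. Substituting N = 17n gives the stated form.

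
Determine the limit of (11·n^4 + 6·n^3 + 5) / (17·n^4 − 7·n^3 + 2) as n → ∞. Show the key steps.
lim = 11/17

For large n the leading n^4 terms dominate both numerator and denominator. Dividing top and bottom by n^4, every other term tends to 0, leaving 11/17.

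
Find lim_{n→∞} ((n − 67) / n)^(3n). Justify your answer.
lim = e^(−201)

Rewrite as (1 − 67/n)^(3n). By the standard limit (1 + x/n)^n → e^x, we have (1 − 67/n)^n → e^(−67), and raising to the 3rd power gives e^(−201).
More precisely, ln[(1 − 67/n)^(3n)] = 3n · ln(1 − 67/n) = 3n · (-67/n + O(1/n^2)) = -201 + O(1/n) → -201.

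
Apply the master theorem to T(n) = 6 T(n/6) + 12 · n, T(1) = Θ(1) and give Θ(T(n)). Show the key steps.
T(n) = Θ(n log n)

log_6 6 = 1, and f(n) = 12 · n = Θ(n^(log_6 6)). This is Case 2 of the master theorem: T(n) = Θ(f(n) · log n) = Θ(n log n).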